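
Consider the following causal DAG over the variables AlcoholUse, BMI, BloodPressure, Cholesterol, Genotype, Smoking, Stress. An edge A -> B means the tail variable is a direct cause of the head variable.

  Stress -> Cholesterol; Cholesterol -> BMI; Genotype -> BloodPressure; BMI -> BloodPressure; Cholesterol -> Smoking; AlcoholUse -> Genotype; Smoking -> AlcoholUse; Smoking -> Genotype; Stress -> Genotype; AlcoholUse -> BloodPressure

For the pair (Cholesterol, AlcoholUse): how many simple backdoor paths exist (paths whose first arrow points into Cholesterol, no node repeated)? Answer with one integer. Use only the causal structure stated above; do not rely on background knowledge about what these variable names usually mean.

A backdoor path from Cholesterol to AlcoholUse is any simple undirected path whose first edge points into Cholesterol (i.e. leaves Cholesterol via a parent).
Parents of Cholesterol: {Stress}.
Enumerating:
  P1: Cholesterol <- Stress -> Genotype <- Smoking -> AlcoholUse
  P2: Cholesterol <- Stress -> Genotype <- AlcoholUse
  P3: Cholesterol <- Stress -> Genotype -> BloodPressure <- AlcoholUse
That exhausts the simple backdoor paths. Count: 3.

3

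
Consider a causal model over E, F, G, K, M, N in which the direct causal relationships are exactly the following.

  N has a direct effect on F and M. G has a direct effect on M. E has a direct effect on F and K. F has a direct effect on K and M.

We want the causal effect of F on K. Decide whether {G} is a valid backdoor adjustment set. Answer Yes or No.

No

Backdoor paths from F to K (paths whose first edge points into F):
  P1: F <- E -> K
Condition 1 (no descendant of F in the set): holds — descendants of F are {K, M}; none are in {G}.
Condition 2 (every backdoor path blocked by {G}):
  P1: open — no interior node is in the conditioning set.
{G} does not satisfy the backdoor criterion.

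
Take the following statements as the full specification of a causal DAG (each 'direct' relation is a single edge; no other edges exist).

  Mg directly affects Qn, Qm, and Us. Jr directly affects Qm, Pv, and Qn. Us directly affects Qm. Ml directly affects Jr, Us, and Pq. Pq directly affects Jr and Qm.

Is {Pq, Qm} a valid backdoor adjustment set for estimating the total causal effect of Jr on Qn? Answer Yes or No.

Backdoor paths from Jr to Qn (paths whose first edge points into Jr):
  P1: Jr <- Ml -> Pq -> Qm <- Mg -> Qn
  P2: Jr <- Ml -> Pq -> Qm <- Us <- Mg -> Qn
  P3: Jr <- Ml -> Us <- Mg -> Qn
  P4: Jr <- Ml -> Us -> Qm <- Mg -> Qn
  P5: Jr <- Pq <- Ml -> Us <- Mg -> Qn
  P6: Jr <- Pq <- Ml -> Us -> Qm <- Mg -> Qn
  P7: Jr <- Pq -> Qm <- Mg -> Qn
  P8: Jr <- Pq -> Qm <- Us <- Mg -> Qn
Condition 1 (no descendant of Jr in the set): FAILS — Qm is a descendant of Jr.
Condition 2 (every backdoor path blocked by {Pq, Qm}):
  P1: blocked at chain node Pq ∈ conditioning set.
  P2: blocked at chain node Pq ∈ conditioning set.
  P3: open — collider(s) Us are conditioned on (or have a conditioned descendant) and no non-collider on the path is in the set.
  P4: open — collider(s) Qm are conditioned on (or have a conditioned descendant) and no non-collider on the path is in the set.
  P5: blocked at chain node Pq ∈ conditioning set.
  P6: blocked at chain node Pq ∈ conditioning set.
  P7: blocked at fork node Pq ∈ conditioning set.
  P8: blocked at fork node Pq ∈ conditioning set.
{Pq, Qm} does not satisfy the backdoor criterion.

No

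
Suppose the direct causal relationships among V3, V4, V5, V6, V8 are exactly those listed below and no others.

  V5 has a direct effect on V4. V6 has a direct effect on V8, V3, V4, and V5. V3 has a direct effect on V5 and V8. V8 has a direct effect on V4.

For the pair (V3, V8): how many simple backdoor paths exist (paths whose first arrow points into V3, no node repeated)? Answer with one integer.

3

A backdoor path from V3 to V8 is any simple undirected path whose first edge points into V3 (i.e. leaves V3 via a parent).
Parents of V3: {V6}.
Enumerating:
  P1: V3 <- V6 -> V8
  P2: V3 <- V6 -> V5 -> V4 <- V8
  P3: V3 <- V6 -> V4 <- V8
That exhausts the simple backdoor paths. Count: 3.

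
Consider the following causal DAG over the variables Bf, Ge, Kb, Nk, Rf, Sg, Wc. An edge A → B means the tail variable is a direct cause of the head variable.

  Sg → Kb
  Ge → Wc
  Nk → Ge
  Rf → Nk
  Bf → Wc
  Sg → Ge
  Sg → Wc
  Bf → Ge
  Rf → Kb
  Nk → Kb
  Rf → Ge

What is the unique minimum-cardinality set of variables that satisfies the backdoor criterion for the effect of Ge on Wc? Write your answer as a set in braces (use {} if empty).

Variables eligible for adjustment (non-descendants of Ge, excluding Ge and Wc): {Bf, Kb, Nk, Rf, Sg}.
Backdoor paths from Ge to Wc:
  P1: Ge <- Bf -> Wc
  P2: Ge <- Rf -> Nk -> Kb <- Sg -> Wc
  P3: Ge <- Rf -> Kb <- Sg -> Wc
  P4: Ge <- Sg -> Wc
  P5: Ge <- Nk <- Rf -> Kb <- Sg -> Wc
  P6: Ge <- Nk -> Kb <- Sg -> Wc
The empty set is not sufficient: P1 (Ge <- Bf -> Wc) has no collider blocking it and no conditioned non-collider, so it is open.
Try {Bf, Sg}:
  P1: blocked at fork node Bf ∈ conditioning set.
  P2: blocked at collider Kb (neither it nor any descendant is in the conditioning set).
  P3: blocked at collider Kb (neither it nor any descendant is in the conditioning set).
  P4: blocked at fork node Sg ∈ conditioning set.
  P5: blocked at collider Kb (neither it nor any descendant is in the conditioning set).
  P6: blocked at collider Kb (neither it nor any descendant is in the conditioning set).
{Bf, Sg} contains no descendant of Ge and blocks every backdoor path.
Every element of {Bf, Sg} is needed (dropping Bf leaves P1 open; dropping Sg leaves P4 open), so no proper subset is valid.
Among all size-2 subsets of the eligible variables, only {Bf, Sg} blocks every backdoor path, so it is the unique smallest valid adjustment set.

{Bf, Sg}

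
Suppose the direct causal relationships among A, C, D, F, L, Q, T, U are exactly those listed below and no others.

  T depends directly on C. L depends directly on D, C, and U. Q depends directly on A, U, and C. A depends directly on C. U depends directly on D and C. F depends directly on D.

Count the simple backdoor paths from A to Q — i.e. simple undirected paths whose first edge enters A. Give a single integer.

A backdoor path from A to Q is any simple undirected path whose first edge points into A (i.e. leaves A via a parent).
Parents of A: {C}.
Enumerating:
  P1: A <- C -> U -> Q
  P2: A <- C -> L <- D -> U -> Q
  P3: A <- C -> L <- U -> Q
  P4: A <- C -> Q
That exhausts the simple backdoor paths. Count: 4.

4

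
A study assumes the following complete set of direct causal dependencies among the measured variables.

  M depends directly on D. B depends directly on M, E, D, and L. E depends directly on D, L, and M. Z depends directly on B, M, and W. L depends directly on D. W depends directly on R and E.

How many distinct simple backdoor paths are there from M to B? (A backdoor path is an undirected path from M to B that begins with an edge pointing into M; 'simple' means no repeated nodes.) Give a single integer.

A backdoor path from M to B is any simple undirected path whose first edge points into M (i.e. leaves M via a parent).
Parents of M: {D}.
Enumerating:
  P1: M <- D -> L -> E -> W -> Z <- B
  P2: M <- D -> L -> E -> B
  P3: M <- D -> L -> B
  P4: M <- D -> E <- L -> B
  P5: M <- D -> E -> W -> Z <- B
  P6: M <- D -> E -> B
  P7: M <- D -> B
That exhausts the simple backdoor paths. Count: 7.

7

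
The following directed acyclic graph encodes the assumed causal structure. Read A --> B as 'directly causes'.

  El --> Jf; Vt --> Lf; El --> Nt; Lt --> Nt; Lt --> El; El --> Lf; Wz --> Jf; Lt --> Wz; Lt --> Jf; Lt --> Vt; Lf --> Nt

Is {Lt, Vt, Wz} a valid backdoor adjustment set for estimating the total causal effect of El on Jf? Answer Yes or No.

Backdoor paths from El to Jf (paths whose first edge points into El):
  P1: El <- Lt -> Wz -> Jf
  P2: El <- Lt -> Jf
Condition 1 (no descendant of El in the set): holds — descendants of El are {Jf, Lf, Nt}; none are in {Lt, Vt, Wz}.
Condition 2 (every backdoor path blocked by {Lt, Vt, Wz}):
  P1: blocked at fork node Lt ∈ conditioning set.
  P2: blocked at fork node Lt ∈ conditioning set.
{Lt, Vt, Wz} satisfies the backdoor criterion.

Yes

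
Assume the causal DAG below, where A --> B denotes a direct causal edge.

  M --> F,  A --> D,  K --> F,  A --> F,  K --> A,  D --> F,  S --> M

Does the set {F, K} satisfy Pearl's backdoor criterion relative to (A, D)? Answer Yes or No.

Backdoor paths from A to D (paths whose first edge points into A):
  P1: A <- K -> F <- D
Condition 1 (no descendant of A in the set): FAILS — F is a descendant of A.
Condition 2 (every backdoor path blocked by {F, K}):
  P1: blocked at fork node K ∈ conditioning set.
{F, K} does not satisfy the backdoor criterion.

No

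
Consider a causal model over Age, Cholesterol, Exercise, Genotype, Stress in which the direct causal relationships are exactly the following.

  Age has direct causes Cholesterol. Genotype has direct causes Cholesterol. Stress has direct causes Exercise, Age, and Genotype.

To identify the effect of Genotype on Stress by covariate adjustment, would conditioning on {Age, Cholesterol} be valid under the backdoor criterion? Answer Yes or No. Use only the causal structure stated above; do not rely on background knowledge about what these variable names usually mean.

Yes

Backdoor paths from Genotype to Stress (paths whose first edge points into Genotype):
  P1: Genotype <- Cholesterol -> Age -> Stress
Condition 1 (no descendant of Genotype in the set): holds — descendants of Genotype are {Stress}; none are in {Age, Cholesterol}.
Condition 2 (every backdoor path blocked by {Age, Cholesterol}):
  P1: blocked at fork node Cholesterol ∈ conditioning set.
{Age, Cholesterol} satisfies the backdoor criterion.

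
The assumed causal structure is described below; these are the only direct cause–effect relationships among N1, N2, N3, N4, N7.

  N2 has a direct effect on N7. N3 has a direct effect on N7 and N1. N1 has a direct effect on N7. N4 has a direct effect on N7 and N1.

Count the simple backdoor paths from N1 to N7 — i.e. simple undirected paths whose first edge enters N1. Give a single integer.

A backdoor path from N1 to N7 is any simple undirected path whose first edge points into N1 (i.e. leaves N1 via a parent).
Parents of N1: {N3, N4}.
Enumerating:
  P1: N1 <- N3 -> N7
  P2: N1 <- N4 -> N7
That exhausts the simple backdoor paths. Count: 2.

2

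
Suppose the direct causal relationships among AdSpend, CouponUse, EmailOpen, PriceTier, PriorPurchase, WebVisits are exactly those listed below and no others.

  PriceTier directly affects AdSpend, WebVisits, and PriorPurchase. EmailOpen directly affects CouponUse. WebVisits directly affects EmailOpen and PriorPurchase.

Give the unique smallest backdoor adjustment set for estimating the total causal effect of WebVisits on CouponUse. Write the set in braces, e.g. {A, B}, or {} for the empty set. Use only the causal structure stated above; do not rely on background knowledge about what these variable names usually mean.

{}

Variables eligible for adjustment (non-descendants of WebVisits, excluding WebVisits and CouponUse): {AdSpend, PriceTier}.
Backdoor paths from WebVisits to CouponUse:
  (none)
With no backdoor paths the empty set already satisfies the criterion, and it is trivially minimal.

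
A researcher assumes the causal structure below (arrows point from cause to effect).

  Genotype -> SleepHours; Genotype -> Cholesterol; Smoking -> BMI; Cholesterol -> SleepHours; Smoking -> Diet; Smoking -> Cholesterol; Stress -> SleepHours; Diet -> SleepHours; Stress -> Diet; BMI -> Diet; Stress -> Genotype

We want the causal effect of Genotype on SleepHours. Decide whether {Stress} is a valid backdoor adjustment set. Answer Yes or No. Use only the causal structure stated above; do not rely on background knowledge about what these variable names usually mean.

Backdoor paths from Genotype to SleepHours (paths whose first edge points into Genotype):
  P1: Genotype <- Stress -> Diet <- Smoking -> Cholesterol -> SleepHours
  P2: Genotype <- Stress -> Diet <- BMI <- Smoking -> Cholesterol -> SleepHours
  P3: Genotype <- Stress -> Diet -> SleepHours
  P4: Genotype <- Stress -> SleepHours
Condition 1 (no descendant of Genotype in the set): holds — descendants of Genotype are {Cholesterol, SleepHours}; none are in {Stress}.
Condition 2 (every backdoor path blocked by {Stress}):
  P1: blocked at fork node Stress ∈ conditioning set.
  P2: blocked at fork node Stress ∈ conditioning set.
  P3: blocked at fork node Stress ∈ conditioning set.
  P4: blocked at fork node Stress ∈ conditioning set.
{Stress} satisfies the backdoor criterion.

Yes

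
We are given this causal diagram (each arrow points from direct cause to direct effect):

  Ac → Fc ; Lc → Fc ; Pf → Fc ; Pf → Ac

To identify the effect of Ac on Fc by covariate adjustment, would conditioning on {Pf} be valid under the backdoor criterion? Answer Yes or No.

Backdoor paths from Ac to Fc (paths whose first edge points into Ac):
  P1: Ac <- Pf -> Fc
Condition 1 (no descendant of Ac in the set): holds — descendants of Ac are {Fc}; none are in {Pf}.
Condition 2 (every backdoor path blocked by {Pf}):
  P1: blocked at fork node Pf ∈ conditioning set.
{Pf} satisfies the backdoor criterion.

Yes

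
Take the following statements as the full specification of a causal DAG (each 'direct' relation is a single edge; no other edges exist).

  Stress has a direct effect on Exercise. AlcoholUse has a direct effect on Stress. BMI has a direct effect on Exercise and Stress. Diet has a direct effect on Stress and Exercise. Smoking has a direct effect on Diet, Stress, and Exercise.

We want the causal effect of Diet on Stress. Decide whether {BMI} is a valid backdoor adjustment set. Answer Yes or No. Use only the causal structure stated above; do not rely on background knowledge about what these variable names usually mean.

No

Backdoor paths from Diet to Stress (paths whose first edge points into Diet):
  P1: Diet <- Smoking -> Stress
  P2: Diet <- Smoking -> Exercise <- BMI -> Stress
  P3: Diet <- Smoking -> Exercise <- Stress
Condition 1 (no descendant of Diet in the set): holds — descendants of Diet are {Exercise, Stress}; none are in {BMI}.
Condition 2 (every backdoor path blocked by {BMI}):
  P1: open — no interior node is in the conditioning set.
  P2: blocked at collider Exercise (neither it nor any descendant is in the conditioning set).
  P3: blocked at collider Exercise (neither it nor any descendant is in the conditioning set).
{BMI} does not satisfy the backdoor criterion.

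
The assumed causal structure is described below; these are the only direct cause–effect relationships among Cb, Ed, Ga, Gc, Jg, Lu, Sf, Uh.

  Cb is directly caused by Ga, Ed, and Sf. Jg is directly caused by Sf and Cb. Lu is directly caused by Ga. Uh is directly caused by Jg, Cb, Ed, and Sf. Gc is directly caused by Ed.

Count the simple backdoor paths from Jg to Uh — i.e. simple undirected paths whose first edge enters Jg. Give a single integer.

A backdoor path from Jg to Uh is any simple undirected path whose first edge points into Jg (i.e. leaves Jg via a parent).
Parents of Jg: {Cb, Sf}.
Enumerating:
  P1: Jg <- Sf -> Cb <- Ed -> Uh
  P2: Jg <- Sf -> Cb -> Uh
  P3: Jg <- Sf -> Uh
  P4: Jg <- Cb <- Ed -> Uh
  P5: Jg <- Cb <- Sf -> Uh
  P6: Jg <- Cb -> Uh
That exhausts the simple backdoor paths. Count: 6.

6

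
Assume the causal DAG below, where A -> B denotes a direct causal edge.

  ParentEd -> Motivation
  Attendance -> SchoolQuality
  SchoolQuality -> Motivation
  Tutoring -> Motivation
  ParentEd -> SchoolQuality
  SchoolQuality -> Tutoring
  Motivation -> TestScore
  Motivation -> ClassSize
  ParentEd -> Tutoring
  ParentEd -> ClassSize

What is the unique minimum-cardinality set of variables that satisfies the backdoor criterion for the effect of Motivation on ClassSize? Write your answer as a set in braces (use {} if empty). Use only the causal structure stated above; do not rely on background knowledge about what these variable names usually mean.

Variables eligible for adjustment (non-descendants of Motivation, excluding Motivation and ClassSize): {Attendance, ParentEd, SchoolQuality, Tutoring}.
Backdoor paths from Motivation to ClassSize:
  P1: Motivation <- ParentEd -> ClassSize
  P2: Motivation <- SchoolQuality <- ParentEd -> ClassSize
  P3: Motivation <- SchoolQuality -> Tutoring <- ParentEd -> ClassSize
  P4: Motivation <- Tutoring <- ParentEd -> ClassSize
  P5: Motivation <- Tutoring <- SchoolQuality <- ParentEd -> ClassSize
The empty set is not sufficient: P1 (Motivation <- ParentEd -> ClassSize) has no collider blocking it and no conditioned non-collider, so it is open.
Try {ParentEd}:
  P1: blocked at fork node ParentEd ∈ conditioning set.
  P2: blocked at fork node ParentEd ∈ conditioning set.
  P3: blocked at collider Tutoring (neither it nor any descendant is in the conditioning set).
  P4: blocked at fork node ParentEd ∈ conditioning set.
  P5: blocked at fork node ParentEd ∈ conditioning set.
{ParentEd} contains no descendant of Motivation and blocks every backdoor path.
No other singleton works — e.g. {Attendance} leaves P1 open — so {ParentEd} is the unique smallest valid adjustment set.

{ParentEd}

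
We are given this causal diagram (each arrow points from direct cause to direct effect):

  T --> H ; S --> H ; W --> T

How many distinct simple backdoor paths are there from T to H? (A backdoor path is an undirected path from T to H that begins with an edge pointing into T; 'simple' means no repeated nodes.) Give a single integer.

A backdoor path from T to H is any simple undirected path whose first edge points into T (i.e. leaves T via a parent).
Parents of T: {W}.
No simple path from any parent of T reaches H without revisiting T, so there are no backdoor paths.

0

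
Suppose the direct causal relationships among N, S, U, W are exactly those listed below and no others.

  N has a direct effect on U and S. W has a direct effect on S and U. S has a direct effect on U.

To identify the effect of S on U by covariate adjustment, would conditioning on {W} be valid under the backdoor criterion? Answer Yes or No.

Backdoor paths from S to U (paths whose first edge points into S):
  P1: S <- N -> U
  P2: S <- W -> U
Condition 1 (no descendant of S in the set): holds — descendants of S are {U}; none are in {W}.
Condition 2 (every backdoor path blocked by {W}):
  P1: open — no interior node is in the conditioning set.
  P2: blocked at fork node W ∈ conditioning set.
{W} does not satisfy the backdoor criterion.

No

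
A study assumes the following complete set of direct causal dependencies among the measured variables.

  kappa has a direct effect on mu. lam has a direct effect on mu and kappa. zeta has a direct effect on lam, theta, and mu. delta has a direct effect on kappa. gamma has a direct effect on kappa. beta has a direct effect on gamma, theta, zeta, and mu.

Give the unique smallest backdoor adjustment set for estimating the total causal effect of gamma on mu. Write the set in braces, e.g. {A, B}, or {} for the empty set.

Variables eligible for adjustment (non-descendants of gamma, excluding gamma and mu): {beta, delta, lam, theta, zeta}.
Backdoor paths from gamma to mu:
  P1: gamma <- beta -> zeta -> lam -> kappa -> mu
  P2: gamma <- beta -> zeta -> lam -> mu
  P3: gamma <- beta -> zeta -> mu
  P4: gamma <- beta -> theta <- zeta -> lam -> kappa -> mu
  P5: gamma <- beta -> theta <- zeta -> lam -> mu
  P6: gamma <- beta -> theta <- zeta -> mu
  P7: gamma <- beta -> mu
The empty set is not sufficient: P1 (gamma <- beta -> zeta -> lam -> kappa -> mu) has no collider blocking it and no conditioned non-collider, so it is open.
Try {beta}:
  P1: blocked at fork node beta ∈ conditioning set.
  P2: blocked at fork node beta ∈ conditioning set.
  P3: blocked at fork node beta ∈ conditioning set.
  P4: blocked at fork node beta ∈ conditioning set.
  P5: blocked at fork node beta ∈ conditioning set.
  P6: blocked at fork node beta ∈ conditioning set.
  P7: blocked at fork node beta ∈ conditioning set.
{beta} contains no descendant of gamma and blocks every backdoor path.
No other singleton works — e.g. {zeta} leaves P7 open — so {beta} is the unique smallest valid adjustment set.

{beta}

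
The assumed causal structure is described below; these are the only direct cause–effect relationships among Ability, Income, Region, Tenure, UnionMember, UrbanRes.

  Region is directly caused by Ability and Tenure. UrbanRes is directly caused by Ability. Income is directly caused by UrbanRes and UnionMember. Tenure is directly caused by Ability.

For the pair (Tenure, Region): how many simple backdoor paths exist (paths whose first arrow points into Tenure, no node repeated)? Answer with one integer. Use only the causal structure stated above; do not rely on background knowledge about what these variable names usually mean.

1

A backdoor path from Tenure to Region is any simple undirected path whose first edge points into Tenure (i.e. leaves Tenure via a parent).
Parents of Tenure: {Ability}.
Enumerating:
  P1: Tenure <- Ability -> Region
That exhausts the simple backdoor paths. Count: 1.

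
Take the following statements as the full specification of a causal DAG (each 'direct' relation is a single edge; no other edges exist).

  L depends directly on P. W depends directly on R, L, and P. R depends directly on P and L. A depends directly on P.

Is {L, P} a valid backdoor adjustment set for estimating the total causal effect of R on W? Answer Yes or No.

Backdoor paths from R to W (paths whose first edge points into R):
  P1: R <- P -> L -> W
  P2: R <- P -> W
  P3: R <- L <- P -> W
  P4: R <- L -> W
Condition 1 (no descendant of R in the set): holds — descendants of R are {W}; none are in {L, P}.
Condition 2 (every backdoor path blocked by {L, P}):
  P1: blocked at fork node P ∈ conditioning set.
  P2: blocked at fork node P ∈ conditioning set.
  P3: blocked at chain node L ∈ conditioning set.
  P4: blocked at fork node L ∈ conditioning set.
{L, P} satisfies the backdoor criterion.

Yes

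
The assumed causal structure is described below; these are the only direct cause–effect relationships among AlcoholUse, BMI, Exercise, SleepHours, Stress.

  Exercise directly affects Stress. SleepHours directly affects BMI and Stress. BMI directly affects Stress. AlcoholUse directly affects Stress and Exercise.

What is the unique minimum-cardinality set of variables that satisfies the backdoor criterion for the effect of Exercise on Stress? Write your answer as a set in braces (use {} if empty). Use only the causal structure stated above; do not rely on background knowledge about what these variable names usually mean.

{AlcoholUse}

Variables eligible for adjustment (non-descendants of Exercise, excluding Exercise and Stress): {AlcoholUse, BMI, SleepHours}.
Backdoor paths from Exercise to Stress:
  P1: Exercise <- AlcoholUse -> Stress
The empty set is not sufficient: P1 (Exercise <- AlcoholUse -> Stress) has no collider blocking it and no conditioned non-collider, so it is open.
Try {AlcoholUse}:
  P1: blocked at fork node AlcoholUse ∈ conditioning set.
{AlcoholUse} contains no descendant of Exercise and blocks every backdoor path.
No other singleton works — e.g. {SleepHours} leaves P1 open — so {AlcoholUse} is the unique smallest valid adjustment set.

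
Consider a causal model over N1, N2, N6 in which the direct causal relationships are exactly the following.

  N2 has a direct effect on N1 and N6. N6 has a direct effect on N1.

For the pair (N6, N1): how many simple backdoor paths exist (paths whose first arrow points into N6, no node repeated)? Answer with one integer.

1

A backdoor path from N6 to N1 is any simple undirected path whose first edge points into N6 (i.e. leaves N6 via a parent).
Parents of N6: {N2}.
Enumerating:
  P1: N6 <- N2 -> N1
That exhausts the simple backdoor paths. Count: 1.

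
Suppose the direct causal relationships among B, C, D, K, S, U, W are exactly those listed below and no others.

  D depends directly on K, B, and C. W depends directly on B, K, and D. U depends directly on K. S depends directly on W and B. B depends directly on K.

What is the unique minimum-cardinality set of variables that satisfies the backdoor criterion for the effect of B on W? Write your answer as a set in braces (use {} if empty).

{K}

Variables eligible for adjustment (non-descendants of B, excluding B and W): {C, K, U}.
Backdoor paths from B to W:
  P1: B <- K -> D -> W
  P2: B <- K -> W
The empty set is not sufficient: P1 (B <- K -> D -> W) has no collider blocking it and no conditioned non-collider, so it is open.
Try {K}:
  P1: blocked at fork node K ∈ conditioning set.
  P2: blocked at fork node K ∈ conditioning set.
{K} contains no descendant of B and blocks every backdoor path.
No other singleton works — e.g. {C} leaves P1 open — so {K} is the unique smallest valid adjustment set.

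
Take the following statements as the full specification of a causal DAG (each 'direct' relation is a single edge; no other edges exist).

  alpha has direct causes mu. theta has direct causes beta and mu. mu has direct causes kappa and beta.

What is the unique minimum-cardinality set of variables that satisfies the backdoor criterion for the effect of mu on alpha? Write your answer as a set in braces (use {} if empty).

Variables eligible for adjustment (non-descendants of mu, excluding mu and alpha): {beta, kappa}.
Backdoor paths from mu to alpha:
  (none)
With no backdoor paths the empty set already satisfies the criterion, and it is trivially minimal.

{}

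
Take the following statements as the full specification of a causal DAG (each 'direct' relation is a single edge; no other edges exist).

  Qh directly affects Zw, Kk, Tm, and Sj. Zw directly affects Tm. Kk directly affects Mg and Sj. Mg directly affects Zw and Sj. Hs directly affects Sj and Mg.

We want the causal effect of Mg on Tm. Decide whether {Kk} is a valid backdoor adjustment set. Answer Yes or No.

Backdoor paths from Mg to Tm (paths whose first edge points into Mg):
  P1: Mg <- Hs -> Sj <- Qh -> Zw -> Tm
  P2: Mg <- Hs -> Sj <- Qh -> Tm
  P3: Mg <- Hs -> Sj <- Kk <- Qh -> Zw -> Tm
  P4: Mg <- Hs -> Sj <- Kk <- Qh -> Tm
  P5: Mg <- Kk <- Qh -> Zw -> Tm
  P6: Mg <- Kk <- Qh -> Tm
  P7: Mg <- Kk -> Sj <- Qh -> Zw -> Tm
  P8: Mg <- Kk -> Sj <- Qh -> Tm
Condition 1 (no descendant of Mg in the set): holds — descendants of Mg are {Sj, Tm, Zw}; none are in {Kk}.
Condition 2 (every backdoor path blocked by {Kk}):
  P1: blocked at collider Sj (neither it nor any descendant is in the conditioning set).
  P2: blocked at collider Sj (neither it nor any descendant is in the conditioning set).
  P3: blocked at collider Sj (neither it nor any descendant is in the conditioning set).
  P4: blocked at collider Sj (neither it nor any descendant is in the conditioning set).
  P5: blocked at chain node Kk ∈ conditioning set.
  P6: blocked at chain node Kk ∈ conditioning set.
  P7: blocked at fork node Kk ∈ conditioning set.
  P8: blocked at fork node Kk ∈ conditioning set.
{Kk} satisfies the backdoor criterion.

Yes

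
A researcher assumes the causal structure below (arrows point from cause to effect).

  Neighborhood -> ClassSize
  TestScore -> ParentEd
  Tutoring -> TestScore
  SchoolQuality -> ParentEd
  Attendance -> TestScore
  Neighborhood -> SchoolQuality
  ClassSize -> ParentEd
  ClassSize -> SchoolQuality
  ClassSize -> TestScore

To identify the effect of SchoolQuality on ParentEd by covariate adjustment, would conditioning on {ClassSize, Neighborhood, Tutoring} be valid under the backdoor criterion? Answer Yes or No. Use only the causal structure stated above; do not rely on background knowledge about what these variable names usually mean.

Backdoor paths from SchoolQuality to ParentEd (paths whose first edge points into SchoolQuality):
  P1: SchoolQuality <- Neighborhood -> ClassSize -> TestScore -> ParentEd
  P2: SchoolQuality <- Neighborhood -> ClassSize -> ParentEd
  P3: SchoolQuality <- ClassSize -> TestScore -> ParentEd
  P4: SchoolQuality <- ClassSize -> ParentEd
Condition 1 (no descendant of SchoolQuality in the set): holds — descendants of SchoolQuality are {ParentEd}; none are in {ClassSize, Neighborhood, Tutoring}.
Condition 2 (every backdoor path blocked by {ClassSize, Neighborhood, Tutoring}):
  P1: blocked at fork node Neighborhood ∈ conditioning set.
  P2: blocked at fork node Neighborhood ∈ conditioning set.
  P3: blocked at fork node ClassSize ∈ conditioning set.
  P4: blocked at fork node ClassSize ∈ conditioning set.
{ClassSize, Neighborhood, Tutoring} satisfies the backdoor criterion.

Yes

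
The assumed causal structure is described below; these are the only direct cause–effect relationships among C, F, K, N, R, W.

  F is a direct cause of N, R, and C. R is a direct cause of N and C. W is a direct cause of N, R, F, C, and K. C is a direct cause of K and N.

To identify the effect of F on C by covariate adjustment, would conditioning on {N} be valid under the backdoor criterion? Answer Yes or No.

Backdoor paths from F to C (paths whose first edge points into F):
  P1: F <- W -> R -> C
  P2: F <- W -> R -> N <- C
  P3: F <- W -> C
  P4: F <- W -> K <- C
  P5: F <- W -> N <- R -> C
  P6: F <- W -> N <- C
Condition 1 (no descendant of F in the set): FAILS — N is a descendant of F.
Condition 2 (every backdoor path blocked by {N}):
  P1: open — no interior node is in the conditioning set.
  P2: open — collider(s) N are conditioned on (or have a conditioned descendant) and no non-collider on the path is in the set.
  P3: open — no interior node is in the conditioning set.
  P4: blocked at collider K (neither it nor any descendant is in the conditioning set).
  P5: open — collider(s) N are conditioned on (or have a conditioned descendant) and no non-collider on the path is in the set.
  P6: open — collider(s) N are conditioned on (or have a conditioned descendant) and no non-collider on the path is in the set.
{N} does not satisfy the backdoor criterion.

No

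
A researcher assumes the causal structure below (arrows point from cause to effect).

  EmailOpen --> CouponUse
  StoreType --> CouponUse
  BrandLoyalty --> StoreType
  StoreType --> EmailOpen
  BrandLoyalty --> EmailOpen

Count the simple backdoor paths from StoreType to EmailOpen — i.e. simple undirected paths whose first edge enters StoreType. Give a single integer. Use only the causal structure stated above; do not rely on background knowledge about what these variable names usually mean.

1

A backdoor path from StoreType to EmailOpen is any simple undirected path whose first edge points into StoreType (i.e. leaves StoreType via a parent).
Parents of StoreType: {BrandLoyalty}.
Enumerating:
  P1: StoreType <- BrandLoyalty -> EmailOpen
That exhausts the simple backdoor paths. Count: 1.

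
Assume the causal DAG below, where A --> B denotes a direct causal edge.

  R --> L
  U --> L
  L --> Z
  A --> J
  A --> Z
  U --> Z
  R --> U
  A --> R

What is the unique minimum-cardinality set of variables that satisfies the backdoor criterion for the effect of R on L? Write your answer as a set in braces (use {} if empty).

Variables eligible for adjustment (non-descendants of R, excluding R and L): {A, J}.
Backdoor paths from R to L:
  P1: R <- A -> Z <- U -> L
  P2: R <- A -> Z <- L
Each backdoor path contains an unconditioned collider, so every path is already blocked with the empty conditioning set:
  P1: blocked at collider Z (neither it nor any descendant is in the conditioning set).
  P2: blocked at collider Z (neither it nor any descendant is in the conditioning set).
The empty set is therefore the unique smallest valid set.

{}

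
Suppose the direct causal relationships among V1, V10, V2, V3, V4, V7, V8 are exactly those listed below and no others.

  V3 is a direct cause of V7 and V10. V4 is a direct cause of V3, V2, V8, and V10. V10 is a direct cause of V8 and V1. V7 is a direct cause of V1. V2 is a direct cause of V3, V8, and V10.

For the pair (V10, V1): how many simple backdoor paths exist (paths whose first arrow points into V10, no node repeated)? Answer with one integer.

7

A backdoor path from V10 to V1 is any simple undirected path whose first edge points into V10 (i.e. leaves V10 via a parent).
Parents of V10: {V2, V3, V4}.
Enumerating:
  P1: V10 <- V4 -> V2 -> V3 -> V7 -> V1
  P2: V10 <- V4 -> V3 -> V7 -> V1
  P3: V10 <- V4 -> V8 <- V2 -> V3 -> V7 -> V1
  P4: V10 <- V2 <- V4 -> V3 -> V7 -> V1
  P5: V10 <- V2 -> V3 -> V7 -> V1
  P6: V10 <- V2 -> V8 <- V4 -> V3 -> V7 -> V1
  P7: V10 <- V3 -> V7 -> V1
That exhausts the simple backdoor paths. Count: 7.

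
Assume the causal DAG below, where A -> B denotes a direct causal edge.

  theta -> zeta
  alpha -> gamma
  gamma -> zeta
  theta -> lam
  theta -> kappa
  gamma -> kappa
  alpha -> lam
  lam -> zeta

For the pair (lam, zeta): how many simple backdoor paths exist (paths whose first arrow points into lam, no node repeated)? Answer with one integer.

4

A backdoor path from lam to zeta is any simple undirected path whose first edge points into lam (i.e. leaves lam via a parent).
Parents of lam: {alpha, theta}.
Enumerating:
  P1: lam <- theta -> kappa <- gamma -> zeta
  P2: lam <- theta -> zeta
  P3: lam <- alpha -> gamma -> kappa <- theta -> zeta
  P4: lam <- alpha -> gamma -> zeta
That exhausts the simple backdoor paths. Count: 4.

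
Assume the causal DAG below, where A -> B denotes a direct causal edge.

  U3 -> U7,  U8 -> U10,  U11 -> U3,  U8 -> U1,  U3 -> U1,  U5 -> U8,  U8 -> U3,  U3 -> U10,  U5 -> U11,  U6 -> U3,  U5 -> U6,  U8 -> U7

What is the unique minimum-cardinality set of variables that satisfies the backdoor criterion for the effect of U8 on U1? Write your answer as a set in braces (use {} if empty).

{U5}

Variables eligible for adjustment (non-descendants of U8, excluding U8 and U1): {U11, U5, U6}.
Backdoor paths from U8 to U1:
  P1: U8 <- U5 -> U11 -> U3 -> U1
  P2: U8 <- U5 -> U6 -> U3 -> U1
The empty set is not sufficient: P1 (U8 <- U5 -> U11 -> U3 -> U1) has no collider blocking it and no conditioned non-collider, so it is open.
Try {U5}:
  P1: blocked at fork node U5 ∈ conditioning set.
  P2: blocked at fork node U5 ∈ conditioning set.
{U5} contains no descendant of U8 and blocks every backdoor path.
No other singleton works — e.g. {U11} leaves P2 open — so {U5} is the unique smallest valid adjustment set.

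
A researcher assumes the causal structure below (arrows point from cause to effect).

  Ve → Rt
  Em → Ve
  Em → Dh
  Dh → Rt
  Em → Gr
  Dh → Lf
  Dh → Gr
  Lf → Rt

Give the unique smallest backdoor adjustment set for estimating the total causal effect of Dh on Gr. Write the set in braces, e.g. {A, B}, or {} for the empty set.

Variables eligible for adjustment (non-descendants of Dh, excluding Dh and Gr): {Em, Ve}.
Backdoor paths from Dh to Gr:
  P1: Dh <- Em -> Gr
The empty set is not sufficient: P1 (Dh <- Em -> Gr) has no collider blocking it and no conditioned non-collider, so it is open.
Try {Em}:
  P1: blocked at fork node Em ∈ conditioning set.
{Em} contains no descendant of Dh and blocks every backdoor path.
No other singleton works — e.g. {Ve} leaves P1 open — so {Em} is the unique smallest valid adjustment set.

{Em}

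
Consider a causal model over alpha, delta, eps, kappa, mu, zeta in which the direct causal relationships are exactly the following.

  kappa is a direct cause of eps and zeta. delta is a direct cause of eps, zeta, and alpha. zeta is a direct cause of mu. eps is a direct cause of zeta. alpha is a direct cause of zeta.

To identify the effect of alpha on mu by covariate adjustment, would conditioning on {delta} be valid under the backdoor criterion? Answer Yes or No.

Backdoor paths from alpha to mu (paths whose first edge points into alpha):
  P1: alpha <- delta -> eps <- kappa -> zeta -> mu
  P2: alpha <- delta -> eps -> zeta -> mu
  P3: alpha <- delta -> zeta -> mu
Condition 1 (no descendant of alpha in the set): holds — descendants of alpha are {mu, zeta}; none are in {delta}.
Condition 2 (every backdoor path blocked by {delta}):
  P1: blocked at fork node delta ∈ conditioning set.
  P2: blocked at fork node delta ∈ conditioning set.
  P3: blocked at fork node delta ∈ conditioning set.
{delta} satisfies the backdoor criterion.

Yes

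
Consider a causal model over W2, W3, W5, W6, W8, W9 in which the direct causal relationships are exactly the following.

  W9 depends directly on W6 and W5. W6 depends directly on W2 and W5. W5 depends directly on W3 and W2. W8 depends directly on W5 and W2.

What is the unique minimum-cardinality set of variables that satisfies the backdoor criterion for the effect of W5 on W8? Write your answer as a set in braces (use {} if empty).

Variables eligible for adjustment (non-descendants of W5, excluding W5 and W8): {W2, W3}.
Backdoor paths from W5 to W8:
  P1: W5 <- W2 -> W8
The empty set is not sufficient: P1 (W5 <- W2 -> W8) has no collider blocking it and no conditioned non-collider, so it is open.
Try {W2}:
  P1: blocked at fork node W2 ∈ conditioning set.
{W2} contains no descendant of W5 and blocks every backdoor path.
No other singleton works — e.g. {W3} leaves P1 open — so {W2} is the unique smallest valid adjustment set.

{W2}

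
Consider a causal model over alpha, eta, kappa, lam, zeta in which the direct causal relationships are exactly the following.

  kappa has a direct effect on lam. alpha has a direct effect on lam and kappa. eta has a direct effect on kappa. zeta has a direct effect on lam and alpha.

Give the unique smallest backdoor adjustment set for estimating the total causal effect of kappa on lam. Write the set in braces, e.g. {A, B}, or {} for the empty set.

Variables eligible for adjustment (non-descendants of kappa, excluding kappa and lam): {alpha, eta, zeta}.
Backdoor paths from kappa to lam:
  P1: kappa <- alpha <- zeta -> lam
  P2: kappa <- alpha -> lam
The empty set is not sufficient: P1 (kappa <- alpha <- zeta -> lam) has no collider blocking it and no conditioned non-collider, so it is open.
Try {alpha}:
  P1: blocked at chain node alpha ∈ conditioning set.
  P2: blocked at fork node alpha ∈ conditioning set.
{alpha} contains no descendant of kappa and blocks every backdoor path.
No other singleton works — e.g. {zeta} leaves P2 open — so {alpha} is the unique smallest valid adjustment set.

{alpha}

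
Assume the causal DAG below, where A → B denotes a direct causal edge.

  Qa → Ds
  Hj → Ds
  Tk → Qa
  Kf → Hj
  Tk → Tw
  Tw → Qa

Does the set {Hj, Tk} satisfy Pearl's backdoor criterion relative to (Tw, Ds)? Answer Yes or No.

Yes

Backdoor paths from Tw to Ds (paths whose first edge points into Tw):
  P1: Tw <- Tk -> Qa -> Ds
Condition 1 (no descendant of Tw in the set): holds — descendants of Tw are {Ds, Qa}; none are in {Hj, Tk}.
Condition 2 (every backdoor path blocked by {Hj, Tk}):
  P1: blocked at fork node Tk ∈ conditioning set.
{Hj, Tk} satisfies the backdoor criterion.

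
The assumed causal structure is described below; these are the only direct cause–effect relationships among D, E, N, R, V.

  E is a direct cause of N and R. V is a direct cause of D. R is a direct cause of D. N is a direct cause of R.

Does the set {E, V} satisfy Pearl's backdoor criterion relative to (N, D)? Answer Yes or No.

Backdoor paths from N to D (paths whose first edge points into N):
  P1: N <- E -> R -> D
Condition 1 (no descendant of N in the set): holds — descendants of N are {D, R}; none are in {E, V}.
Condition 2 (every backdoor path blocked by {E, V}):
  P1: blocked at fork node E ∈ conditioning set.
{E, V} satisfies the backdoor criterion.

Yes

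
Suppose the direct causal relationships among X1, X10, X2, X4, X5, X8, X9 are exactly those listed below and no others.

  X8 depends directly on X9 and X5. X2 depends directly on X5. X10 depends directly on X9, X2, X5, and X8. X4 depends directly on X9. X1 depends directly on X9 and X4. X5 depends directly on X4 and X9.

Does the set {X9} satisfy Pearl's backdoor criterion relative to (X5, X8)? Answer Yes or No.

Backdoor paths from X5 to X8 (paths whose first edge points into X5):
  P1: X5 <- X9 -> X8
  P2: X5 <- X9 -> X10 <- X8
  P3: X5 <- X4 <- X9 -> X8
  P4: X5 <- X4 <- X9 -> X10 <- X8
  P5: X5 <- X4 -> X1 <- X9 -> X8
  P6: X5 <- X4 -> X1 <- X9 -> X10 <- X8
Condition 1 (no descendant of X5 in the set): holds — descendants of X5 are {X10, X2, X8}; none are in {X9}.
Condition 2 (every backdoor path blocked by {X9}):
  P1: blocked at fork node X9 ∈ conditioning set.
  P2: blocked at fork node X9 ∈ conditioning set.
  P3: blocked at fork node X9 ∈ conditioning set.
  P4: blocked at fork node X9 ∈ conditioning set.
  P5: blocked at collider X1 (neither it nor any descendant is in the conditioning set).
  P6: blocked at collider X1 (neither it nor any descendant is in the conditioning set).
{X9} satisfies the backdoor criterion.

Yes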